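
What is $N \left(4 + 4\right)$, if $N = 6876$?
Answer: $55008$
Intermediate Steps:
$N \left(4 + 4\right) = 6876 \left(4 + 4\right) = 6876 \cdot 8 = 55008$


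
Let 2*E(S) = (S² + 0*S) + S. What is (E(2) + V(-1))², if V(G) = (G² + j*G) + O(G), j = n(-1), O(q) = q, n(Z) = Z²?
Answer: 4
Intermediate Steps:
j = 1 (j = (-1)² = 1)
V(G) = G² + 2*G (V(G) = (G² + 1*G) + G = (G² + G) + G = (G + G²) + G = G² + 2*G)
E(S) = S/2 + S²/2 (E(S) = ((S² + 0*S) + S)/2 = ((S² + 0) + S)/2 = (S² + S)/2 = (S + S²)/2 = S/2 + S²/2)
(E(2) + V(-1))² = ((½)*2*(1 + 2) - (2 - 1))² = ((½)*2*3 - 1*1)² = (3 - 1)² = 2² = 4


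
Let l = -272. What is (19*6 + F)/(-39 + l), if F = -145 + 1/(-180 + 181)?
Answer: 30/311 ≈ 0.096463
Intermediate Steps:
F = -144 (F = -145 + 1/1 = -145 + 1 = -144)
(19*6 + F)/(-39 + l) = (19*6 - 144)/(-39 - 272) = (114 - 144)/(-311) = -30*(-1/311) = 30/311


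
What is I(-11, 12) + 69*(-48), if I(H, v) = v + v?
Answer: -3288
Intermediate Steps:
I(H, v) = 2*v
I(-11, 12) + 69*(-48) = 2*12 + 69*(-48) = 24 - 3312 = -3288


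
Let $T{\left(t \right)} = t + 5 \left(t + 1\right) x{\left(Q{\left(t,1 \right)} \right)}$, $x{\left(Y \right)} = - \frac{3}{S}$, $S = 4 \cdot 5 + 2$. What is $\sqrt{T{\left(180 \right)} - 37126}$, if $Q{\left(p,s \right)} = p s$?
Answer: $\frac{i \sqrt{17941594}}{22} \approx 192.53 i$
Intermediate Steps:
$S = 22$ ($S = 20 + 2 = 22$)
$x{\left(Y \right)} = - \frac{3}{22}$
$T{\left(t \right)} = - \frac{15}{22} + \frac{7 t}{22}$ ($T{\left(t \right)} = t + 5 \left(t + 1\right) \left(- \frac{3}{22}\right) = t + 5 \left(1 + t\right) \left(- \frac{3}{22}\right) = t + \left(5 + 5 t\right) \left(- \frac{3}{22}\right) = t - \left(\frac{15}{22} + \frac{15 t}{22}\right) = - \frac{15}{22} + \frac{7 t}{22}$)
$\sqrt{T{\left(180 \right)} - 37126} = \sqrt{\left(- \frac{15}{22} + \frac{7}{22} \cdot 180\right) - 37126} = \sqrt{\left(- \frac{15}{22} + \frac{630}{11}\right) - 37126} = \sqrt{\frac{1245}{22} - 37126} = \sqrt{- \frac{815527}{22}} = \frac{i \sqrt{17941594}}{22}$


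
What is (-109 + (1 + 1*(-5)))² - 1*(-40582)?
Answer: 53351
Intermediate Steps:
(-109 + (1 + 1*(-5)))² - 1*(-40582) = (-109 + (1 - 5))² + 40582 = (-109 - 4)² + 40582 = (-113)² + 40582 = 12769 + 40582 = 53351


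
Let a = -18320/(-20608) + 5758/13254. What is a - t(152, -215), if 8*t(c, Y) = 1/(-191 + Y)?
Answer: 655324307/495063408 ≈ 1.3237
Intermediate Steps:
t(c, Y) = 1/(8*(-191 + Y))
a = 11296067/8535576 (a = -18320*(-1/20608) + 5758*(1/13254) = 1145/1288 + 2879/6627 = 11296067/8535576 ≈ 1.3234)
a - t(152, -215) = 11296067/8535576 - 1/(8*(-191 - 215)) = 11296067/8535576 - 1/(8*(-406)) = 11296067/8535576 - (-1)/(8*406) = 11296067/8535576 - 1*(-1/3248) = 11296067/8535576 + 1/3248 = 655324307/495063408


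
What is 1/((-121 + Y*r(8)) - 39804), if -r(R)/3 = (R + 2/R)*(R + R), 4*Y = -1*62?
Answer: -1/33787 ≈ -2.9597e-5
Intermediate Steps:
Y = -31/2 (Y = (-1*62)/4 = (1/4)*(-62) = -31/2 ≈ -15.500)
r(R) = -6*R*(R + 2/R) (r(R) = -3*(R + 2/R)*(R + R) = -3*(R + 2/R)*2*R = -6*R*(R + 2/R))
1/((-121 + Y*r(8)) - 39804) = 1/((-121 - 31*(-12 - 6*8**2)/2) - 39804) = 1/((-121 - 31*(-12 - 6*64)/2) - 39804) = 1/((-121 - 31*(-12 - 384)/2) - 39804) = 1/((-121 - 31/2*(-396)) - 39804) = 1/((-121 + 6138) - 39804) = 1/(6017 - 39804) = 1/(-33787) = -1/33787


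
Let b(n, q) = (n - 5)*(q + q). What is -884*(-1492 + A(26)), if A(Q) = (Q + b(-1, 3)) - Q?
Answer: 1350752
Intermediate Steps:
b(n, q) = 2*q*(-5 + n) (b(n, q) = (-5 + n)*(2*q) = 2*q*(-5 + n))
A(Q) = -36 (A(Q) = (Q + 2*3*(-5 - 1)) - Q = (Q + 2*3*(-6)) - Q = (Q - 36) - Q = (-36 + Q) - Q = -36)
-884*(-1492 + A(26)) = -884*(-1492 - 36) = -884*(-1528) = -1*(-1350752) = 1350752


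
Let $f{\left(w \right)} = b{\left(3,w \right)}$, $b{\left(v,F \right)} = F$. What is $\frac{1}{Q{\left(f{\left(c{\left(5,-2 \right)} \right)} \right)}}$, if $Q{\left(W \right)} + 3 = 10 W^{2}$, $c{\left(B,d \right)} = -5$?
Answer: $\frac{1}{247} \approx 0.0040486$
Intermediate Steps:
$f{\left(w \right)} = w$
$Q{\left(W \right)} = -3 + 10 W^{2}$
$\frac{1}{Q{\left(f{\left(c{\left(5,-2 \right)} \right)} \right)}} = \frac{1}{-3 + 10 \left(-5\right)^{2}} = \frac{1}{-3 + 10 \cdot 25} = \frac{1}{-3 + 250} = \frac{1}{247}$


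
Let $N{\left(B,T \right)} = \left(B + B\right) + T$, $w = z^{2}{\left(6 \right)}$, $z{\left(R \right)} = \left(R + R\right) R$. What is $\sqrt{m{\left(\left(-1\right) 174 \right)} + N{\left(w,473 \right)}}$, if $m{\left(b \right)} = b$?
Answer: $\sqrt{10667} \approx 103.28$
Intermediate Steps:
$z{\left(R \right)} = 2 R^{2}$ ($z{\left(R \right)} = 2 R R = 2 R^{2}$)
$w = 5184$ ($w = \left(2 \cdot 6^{2}\right)^{2} = \left(2 \cdot 36\right)^{2} = 72^{2} = 5184$)
$N{\left(B,T \right)} = T + 2 B$ ($N{\left(B,T \right)} = 2 B + T = T + 2 B$)
$\sqrt{m{\left(\left(-1\right) 174 \right)} + N{\left(w,473 \right)}} = \sqrt{\left(-1\right) 174 + \left(473 + 2 \cdot 5184\right)} = \sqrt{-174 + \left(473 + 10368\right)} = \sqrt{-174 + 10841} = \sqrt{10667}$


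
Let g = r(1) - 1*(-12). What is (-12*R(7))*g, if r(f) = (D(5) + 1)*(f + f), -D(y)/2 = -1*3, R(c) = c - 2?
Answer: -1560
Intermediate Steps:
R(c) = -2 + c
D(y) = 6 (D(y) = -(-2)*3 = -2*(-3) = 6)
r(f) = 14*f (r(f) = (6 + 1)*(f + f) = 7*(2*f) = 14*f)
g = 26 (g = 14*1 - 1*(-12) = 14 + 12 = 26)
(-12*R(7))*g = -12*(-2 + 7)*26 = -12*5*26 = -60*26 = -1560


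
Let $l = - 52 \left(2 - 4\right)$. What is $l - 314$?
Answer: $-210$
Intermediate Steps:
$l = 104$ ($l = \left(-52\right) \left(-2\right) = 104$)
$l - 314 = 104 - 314 = -210$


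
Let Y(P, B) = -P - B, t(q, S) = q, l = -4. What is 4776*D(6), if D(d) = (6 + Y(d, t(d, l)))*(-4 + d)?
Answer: -57312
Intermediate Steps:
Y(P, B) = -B - P
D(d) = (-4 + d)*(6 - 2*d) (D(d) = (6 + (-d - d))*(-4 + d) = (6 - 2*d)*(-4 + d) = (-4 + d)*(6 - 2*d))
4776*D(6) = 4776*(-24 - 2*6² + 14*6) = 4776*(-24 - 2*36 + 84) = 4776*(-24 - 72 + 84) = 4776*(-12) = -57312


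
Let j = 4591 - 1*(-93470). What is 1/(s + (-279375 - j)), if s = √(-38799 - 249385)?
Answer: -94359/35614555570 - I*√72046/71229111140 ≈ -2.6494e-6 - 3.7683e-9*I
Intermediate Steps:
s = 2*I*√72046 (s = √(-288184) = 2*I*√72046 ≈ 536.83*I)
j = 98061 (j = 4591 + 93470 = 98061)
1/(s + (-279375 - j)) = 1/(2*I*√72046 + (-279375 - 1*98061)) = 1/(2*I*√72046 + (-279375 - 98061)) = 1/(2*I*√72046 - 377436) = 1/(-377436 + 2*I*√72046)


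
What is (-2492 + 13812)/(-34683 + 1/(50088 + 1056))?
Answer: -578950080/1773827351 ≈ -0.32638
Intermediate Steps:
(-2492 + 13812)/(-34683 + 1/(50088 + 1056)) = 11320/(-34683 + 1/51144) = 11320/(-1773827351/51144) = 11320*(-51144/1773827351) = -578950080/1773827351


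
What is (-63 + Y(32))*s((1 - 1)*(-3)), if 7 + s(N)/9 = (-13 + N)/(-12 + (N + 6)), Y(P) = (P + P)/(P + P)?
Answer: 2697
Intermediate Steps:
Y(P) = 1 (Y(P) = (2*P)/((2*P)) = (2*P)*(1/(2*P)) = 1)
s(N) = -63 + 9*(-13 + N)/(-6 + N) (s(N) = -63 + 9*((-13 + N)/(-12 + (N + 6))) = -63 + 9*((-13 + N)/(-12 + (6 + N))) = -63 + 9*((-13 + N)/(-6 + N)) = -63 + 9*(-13 + N)/(-6 + N))
(-63 + Y(32))*s((1 - 1)*(-3)) = (-63 + 1)*(9*(29 - 6*(1 - 1)*(-3))/(-6 + (1 - 1)*(-3))) = -558*(29 - 0*(-3))/(-6 + 0*(-3)) = -558*(29 - 6*0)/(-6 + 0) = -558*(29 + 0)/(-6) = -558*(-1)*29/6 = -62*(-87/2) = 2697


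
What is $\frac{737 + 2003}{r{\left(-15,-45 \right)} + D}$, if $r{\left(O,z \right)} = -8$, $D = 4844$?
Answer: $\frac{685}{1209} \approx 0.56658$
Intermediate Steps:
$\frac{737 + 2003}{r{\left(-15,-45 \right)} + D} = \frac{737 + 2003}{-8 + 4844} = \frac{2740}{4836} = 2740 \cdot \frac{1}{4836} = \frac{685}{1209}$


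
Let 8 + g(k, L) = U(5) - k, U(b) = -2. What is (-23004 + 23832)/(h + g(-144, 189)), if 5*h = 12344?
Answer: 230/723 ≈ 0.31812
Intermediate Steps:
h = 12344/5 (h = (⅕)*12344 = 12344/5 ≈ 2468.8)
g(k, L) = -10 - k (g(k, L) = -8 + (-2 - k) = -10 - k)
(-23004 + 23832)/(h + g(-144, 189)) = (-23004 + 23832)/(12344/5 + (-10 - 1*(-144))) = 828/(12344/5 + (-10 + 144)) = 828/(12344/5 + 134) = 828/(13014/5) = 828*(5/13014) = 230/723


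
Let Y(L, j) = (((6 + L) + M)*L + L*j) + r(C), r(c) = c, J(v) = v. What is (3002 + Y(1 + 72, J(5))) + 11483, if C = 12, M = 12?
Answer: 21505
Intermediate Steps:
Y(L, j) = 12 + L*j + L*(18 + L) (Y(L, j) = (((6 + L) + 12)*L + L*j) + 12 = ((18 + L)*L + L*j) + 12 = (L*(18 + L) + L*j) + 12 = (L*j + L*(18 + L)) + 12 = 12 + L*j + L*(18 + L))
(3002 + Y(1 + 72, J(5))) + 11483 = (3002 + (12 + (1 + 72)² + 18*(1 + 72) + (1 + 72)*5)) + 11483 = (3002 + (12 + 73² + 18*73 + 73*5)) + 11483 = (3002 + (12 + 5329 + 1314 + 365)) + 11483 = (3002 + 7020) + 11483 = 10022 + 11483 = 21505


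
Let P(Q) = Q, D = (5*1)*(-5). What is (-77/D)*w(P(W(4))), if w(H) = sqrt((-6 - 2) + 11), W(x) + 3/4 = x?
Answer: 77*sqrt(3)/25 ≈ 5.3347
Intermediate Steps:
W(x) = -3/4 + x
D = -25 (D = 5*(-5) = -25)
w(H) = sqrt(3) (w(H) = sqrt(-8 + 11) = sqrt(3))
(-77/D)*w(P(W(4))) = (-77/(-25))*sqrt(3) = (-77*(-1/25))*sqrt(3) = 77*sqrt(3)/25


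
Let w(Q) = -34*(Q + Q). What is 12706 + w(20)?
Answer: 11346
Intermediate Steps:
w(Q) = -68*Q
12706 + w(20) = 12706 - 68*20 = 12706 - 1360 = 11346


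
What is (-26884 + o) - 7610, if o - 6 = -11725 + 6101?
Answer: -40112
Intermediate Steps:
o = -5618 (o = 6 + (-11725 + 6101) = 6 - 5624 = -5618)
(-26884 + o) - 7610 = (-26884 - 5618) - 7610 = -32502 - 7610 = -40112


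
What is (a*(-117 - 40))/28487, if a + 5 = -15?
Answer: 3140/28487 ≈ 0.11023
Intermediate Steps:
a = -20 (a = -5 - 15 = -20)
(a*(-117 - 40))/28487 = -20*(-117 - 40)/28487 = -20*(-157)*(1/28487) = 3140*(1/28487) = 3140/28487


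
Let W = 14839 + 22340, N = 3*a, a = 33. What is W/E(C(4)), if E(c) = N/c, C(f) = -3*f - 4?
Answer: -66096/11 ≈ -6008.7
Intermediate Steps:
N = 99 (N = 3*33 = 99)
C(f) = -4 - 3*f
E(c) = 99/c
W = 37179
W/E(C(4)) = 37179/((99/(-4 - 3*4))) = 37179/((99/(-4 - 12))) = 37179/((99/(-16))) = 37179/((99*(-1/16))) = 37179/(-99/16) = 37179*(-16/99) = -66096/11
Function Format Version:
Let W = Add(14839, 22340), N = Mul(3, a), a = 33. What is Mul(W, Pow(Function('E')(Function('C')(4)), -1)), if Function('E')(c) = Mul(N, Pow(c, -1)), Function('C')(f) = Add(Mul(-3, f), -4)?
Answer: Rational(-66096, 11) ≈ -6008.7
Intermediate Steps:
N = 99 (N = Mul(3, 33) = 99)
Function('C')(f) = Add(-4, Mul(-3, f))
Function('E')(c) = Mul(99, Pow(c, -1))
W = 37179
Mul(W, Pow(Function('E')(Function('C')(4)), -1)) = Mul(37179, Pow(Mul(99, Pow(Add(-4, Mul(-3, 4)), -1)), -1)) = Mul(37179, Pow(Mul(99, Pow(Add(-4, -12), -1)), -1)) = Mul(37179, Pow(Mul(99, Pow(-16, -1)), -1)) = Mul(37179, Pow(Mul(99, Rational(-1, 16)), -1)) = Mul(37179, Pow(Rational(-99, 16), -1)) = Mul(37179, Rational(-16, 99)) = Rational(-66096, 11)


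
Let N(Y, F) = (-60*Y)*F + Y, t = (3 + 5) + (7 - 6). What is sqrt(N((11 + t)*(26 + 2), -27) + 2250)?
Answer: sqrt(910010) ≈ 953.94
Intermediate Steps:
t = 9 (t = 8 + 1 = 9)
N(Y, F) = Y - 60*F*Y (N(Y, F) = -60*F*Y + Y = Y - 60*F*Y)
sqrt(N((11 + t)*(26 + 2), -27) + 2250) = sqrt(((11 + 9)*(26 + 2))*(1 - 60*(-27)) + 2250) = sqrt((20*28)*(1 + 1620) + 2250) = sqrt(560*1621 + 2250) = sqrt(907760 + 2250) = sqrt(910010)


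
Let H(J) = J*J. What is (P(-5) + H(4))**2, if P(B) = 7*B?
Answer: 361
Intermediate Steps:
H(J) = J**2
(P(-5) + H(4))**2 = (7*(-5) + 4**2)**2 = (-35 + 16)**2 = (-19)**2 = 361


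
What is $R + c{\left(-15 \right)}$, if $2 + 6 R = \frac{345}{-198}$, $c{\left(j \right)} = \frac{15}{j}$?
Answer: $- \frac{643}{396} \approx -1.6237$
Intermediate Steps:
$R = - \frac{247}{396}$ ($R = - \frac{1}{3} + \frac{345 \frac{1}{-198}}{6} = - \frac{1}{3} + \frac{345 \left(- \frac{1}{198}\right)}{6} = - \frac{1}{3} + \frac{1}{6} \left(- \frac{115}{66}\right) = - \frac{1}{3} - \frac{115}{396} = - \frac{247}{396} \approx -0.62374$)
$R + c{\left(-15 \right)} = - \frac{247}{396} + \frac{15}{-15} = - \frac{247}{396} + 15 \left(- \frac{1}{15}\right) = - \frac{247}{396} - 1 = - \frac{643}{396}$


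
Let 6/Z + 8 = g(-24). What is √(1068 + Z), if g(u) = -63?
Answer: √5383362/71 ≈ 32.679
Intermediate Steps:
Z = -6/71 (Z = 6/(-8 - 63) = 6/(-71) = 6*(-1/71) = -6/71 ≈ -0.084507)
√(1068 + Z) = √(1068 - 6/71) = √(75822/71) = √5383362/71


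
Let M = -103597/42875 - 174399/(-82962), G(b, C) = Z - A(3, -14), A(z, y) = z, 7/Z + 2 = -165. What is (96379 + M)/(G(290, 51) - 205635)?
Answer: -19083567404684729/40717586023133250 ≈ -0.46868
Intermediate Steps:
Z = -7/167 (Z = 7/(-2 - 165) = 7/(-167) = 7*(-1/167) = -7/167 ≈ -0.041916)
G(b, C) = -508/167 (G(b, C) = -7/167 - 1*3 = -7/167 - 3 = -508/167)
M = -372419063/1185665250 (M = -103597*1/42875 - 174399*(-1/82962) = -103597/42875 + 58133/27654 = -372419063/1185665250 ≈ -0.31410)
(96379 + M)/(G(290, 51) - 205635) = (96379 - 372419063/1185665250)/(-508/167 - 205635) = 114272858710687/(1185665250*(-34341553/167)) = (114272858710687/1185665250)*(-167/34341553) = -19083567404684729/40717586023133250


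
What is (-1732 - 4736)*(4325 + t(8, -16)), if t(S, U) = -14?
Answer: -27883548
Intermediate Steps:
(-1732 - 4736)*(4325 + t(8, -16)) = (-1732 - 4736)*(4325 - 14) = -6468*4311 = -27883548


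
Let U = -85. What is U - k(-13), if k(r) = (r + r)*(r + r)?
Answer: -761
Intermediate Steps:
k(r) = 4*r² (k(r) = (2*r)*(2*r) = 4*r²)
U - k(-13) = -85 - 4*(-13)² = -85 - 4*169 = -85 - 1*676 = -85 - 676 = -761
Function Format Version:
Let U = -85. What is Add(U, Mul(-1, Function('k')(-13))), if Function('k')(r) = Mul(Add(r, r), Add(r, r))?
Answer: -761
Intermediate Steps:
Function('k')(r) = Mul(4, Pow(r, 2)) (Function('k')(r) = Mul(Mul(2, r), Mul(2, r)) = Mul(4, Pow(r, 2)))
Add(U, Mul(-1, Function('k')(-13))) = Add(-85, Mul(-1, Mul(4, Pow(-13, 2)))) = Add(-85, Mul(-1, Mul(4, 169))) = Add(-85, Mul(-1, 676)) = Add(-85, -676) = -761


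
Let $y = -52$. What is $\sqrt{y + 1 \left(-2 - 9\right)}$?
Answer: $3 i \sqrt{7} \approx 7.9373 i$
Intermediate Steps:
$\sqrt{y + 1 \left(-2 - 9\right)} = \sqrt{-52 + 1 \left(-2 - 9\right)} = \sqrt{-52 + 1 \left(-11\right)} = \sqrt{-52 - 11} = \sqrt{-63} = 3 i \sqrt{7}$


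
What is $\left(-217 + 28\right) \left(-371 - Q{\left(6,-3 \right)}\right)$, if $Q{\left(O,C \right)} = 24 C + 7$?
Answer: $57834$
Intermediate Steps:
$Q{\left(O,C \right)} = 7 + 24 C$
$\left(-217 + 28\right) \left(-371 - Q{\left(6,-3 \right)}\right) = \left(-217 + 28\right) \left(-371 - \left(7 + 24 \left(-3\right)\right)\right) = - 189 \left(-371 - \left(7 - 72\right)\right) = - 189 \left(-371 - -65\right) = - 189 \left(-371 + 65\right) = \left(-189\right) \left(-306\right) = 57834$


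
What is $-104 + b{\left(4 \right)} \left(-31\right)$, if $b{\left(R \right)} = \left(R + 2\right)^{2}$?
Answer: $-1220$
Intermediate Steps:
$b{\left(R \right)} = \left(2 + R\right)^{2}$
$-104 + b{\left(4 \right)} \left(-31\right) = -104 + \left(2 + 4\right)^{2} \left(-31\right) = -104 + 6^{2} \left(-31\right) = -104 + 36 \left(-31\right) = -104 - 1116 = -1220$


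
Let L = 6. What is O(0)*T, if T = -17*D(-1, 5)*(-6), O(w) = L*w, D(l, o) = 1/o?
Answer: 0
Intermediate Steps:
O(w) = 6*w
T = 102/5 (T = -17/5*(-6) = 102/5 ≈ 20.400)
O(0)*T = (6*0)*(102/5) = 0*(102/5) = 0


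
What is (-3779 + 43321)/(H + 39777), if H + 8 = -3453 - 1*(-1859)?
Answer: 39542/38175 ≈ 1.0358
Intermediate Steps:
H = -1602 (H = -8 + (-3453 - 1*(-1859)) = -8 + (-3453 + 1859) = -8 - 1594 = -1602)
(-3779 + 43321)/(H + 39777) = (-3779 + 43321)/(-1602 + 39777) = 39542/38175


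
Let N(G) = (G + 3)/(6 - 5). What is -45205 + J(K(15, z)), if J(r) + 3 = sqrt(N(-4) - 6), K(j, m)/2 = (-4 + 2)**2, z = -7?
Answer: -45208 + I*sqrt(7) ≈ -45208.0 + 2.6458*I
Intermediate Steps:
K(j, m) = 8 (K(j, m) = 2*(-4 + 2)**2 = 2*(-2)**2 = 2*4 = 8)
N(G) = 3 + G (N(G) = (3 + G)/1 = (3 + G)*1 = 3 + G)
J(r) = -3 + I*sqrt(7) (J(r) = -3 + sqrt((3 - 4) - 6) = -3 + sqrt(-1 - 6) = -3 + sqrt(-7) = -3 + I*sqrt(7))
-45205 + J(K(15, z)) = -45205 + (-3 + I*sqrt(7)) = -45208 + I*sqrt(7)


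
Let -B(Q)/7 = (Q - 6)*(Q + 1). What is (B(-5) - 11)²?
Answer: 101761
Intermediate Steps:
B(Q) = -7*(1 + Q)*(-6 + Q) (B(Q) = -7*(Q - 6)*(Q + 1) = -7*(-6 + Q)*(1 + Q) = -7*(1 + Q)*(-6 + Q))
(B(-5) - 11)² = ((42 - 7*(-5)² + 35*(-5)) - 11)² = ((42 - 7*25 - 175) - 11)² = ((42 - 175 - 175) - 11)² = (-308 - 11)² = (-319)² = 101761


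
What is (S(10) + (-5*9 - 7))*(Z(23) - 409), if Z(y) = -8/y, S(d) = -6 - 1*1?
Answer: 555485/23 ≈ 24152.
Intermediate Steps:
S(d) = -7 (S(d) = -6 - 1 = -7)
(S(10) + (-5*9 - 7))*(Z(23) - 409) = (-7 + (-5*9 - 7))*(-8/23 - 409) = (-7 + (-45 - 7))*(-8*1/23 - 409) = (-7 - 52)*(-8/23 - 409) = -59*(-9415/23) = 555485/23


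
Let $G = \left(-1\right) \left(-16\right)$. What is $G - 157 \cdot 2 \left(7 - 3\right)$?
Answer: $-1240$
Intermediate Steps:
$G = 16$
$G - 157 \cdot 2 \left(7 - 3\right) = 16 - 157 \cdot 2 \left(7 - 3\right) = 16 - 157 \cdot 2 \cdot 4 = 16 - 1256 = -1240$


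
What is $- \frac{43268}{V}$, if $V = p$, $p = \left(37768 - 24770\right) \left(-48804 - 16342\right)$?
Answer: $\frac{10817}{211691927} \approx 5.1098 \cdot 10^{-5}$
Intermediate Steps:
$p = -846767708$ ($p = 12998 \left(-65146\right) = -846767708$)
$V = -846767708$
$- \frac{43268}{V} = - \frac{43268}{-846767708} = \left(-43268\right) \left(- \frac{1}{846767708}\right) = \frac{10817}{211691927}$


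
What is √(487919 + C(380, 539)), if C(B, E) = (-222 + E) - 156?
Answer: 4*√30505 ≈ 698.63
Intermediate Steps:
C(B, E) = -378 + E
√(487919 + C(380, 539)) = √(487919 + (-378 + 539)) = √(487919 + 161) = √488080 = 4*√30505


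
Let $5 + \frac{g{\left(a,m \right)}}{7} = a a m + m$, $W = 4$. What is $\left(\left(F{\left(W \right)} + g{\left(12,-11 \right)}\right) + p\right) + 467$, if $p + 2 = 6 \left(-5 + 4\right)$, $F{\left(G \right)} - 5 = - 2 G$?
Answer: $-10744$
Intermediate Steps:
$F{\left(G \right)} = 5 - 2 G$
$g{\left(a,m \right)} = -35 + 7 m + 7 m a^{2}$ ($g{\left(a,m \right)} = -35 + 7 \left(a a m + m\right) = -35 + 7 \left(a^{2} m + m\right) = -35 + 7 \left(m a^{2} + m\right) = -35 + 7 \left(m + m a^{2}\right) = -35 + \left(7 m + 7 m a^{2}\right) = -35 + 7 m + 7 m a^{2}$)
$p = -8$ ($p = -2 + 6 \left(-5 + 4\right) = -2 + 6 \left(-1\right) = -2 - 6 = -8$)
$\left(\left(F{\left(W \right)} + g{\left(12,-11 \right)}\right) + p\right) + 467 = \left(\left(\left(5 - 8\right) + \left(-35 + 7 \left(-11\right) + 7 \left(-11\right) 12^{2}\right)\right) - 8\right) + 467 = \left(\left(\left(5 - 8\right) - \left(112 + 11088\right)\right) - 8\right) + 467 = \left(\left(-3 - 11200\right) - 8\right) + 467 = \left(-11203 - 8\right) + 467 = -11211 + 467 = -10744$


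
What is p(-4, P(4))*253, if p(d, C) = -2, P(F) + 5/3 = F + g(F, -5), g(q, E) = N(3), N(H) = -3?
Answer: -506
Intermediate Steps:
g(q, E) = -3
P(F) = -14/3 + F (P(F) = -5/3 + (F - 3) = -5/3 + (-3 + F) = -14/3 + F)
p(-4, P(4))*253 = -2*253 = -506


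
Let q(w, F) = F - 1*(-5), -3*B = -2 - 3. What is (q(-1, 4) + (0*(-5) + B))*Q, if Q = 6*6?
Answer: 384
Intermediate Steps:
B = 5/3 (B = -(-2 - 3)/3 = -⅓*(-5) = 5/3 ≈ 1.6667)
Q = 36
q(w, F) = 5 + F (q(w, F) = F + 5 = 5 + F)
(q(-1, 4) + (0*(-5) + B))*Q = ((5 + 4) + (0*(-5) + 5/3))*36 = (9 + (0 + 5/3))*36 = (9 + 5/3)*36 = (32/3)*36 = 384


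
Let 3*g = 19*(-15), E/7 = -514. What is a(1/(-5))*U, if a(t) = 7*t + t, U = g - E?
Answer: -28024/5 ≈ -5604.8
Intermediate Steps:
E = -3598 (E = 7*(-514) = -3598)
g = -95 (g = (19*(-15))/3 = (⅓)*(-285) = -95)
U = 3503 (U = -95 - 1*(-3598) = -95 + 3598 = 3503)
a(t) = 8*t
a(1/(-5))*U = (8*(1/(-5)))*3503 = (8*(1*(-⅕)))*3503 = (8*(-⅕))*3503 = -8/5*3503 = -28024/5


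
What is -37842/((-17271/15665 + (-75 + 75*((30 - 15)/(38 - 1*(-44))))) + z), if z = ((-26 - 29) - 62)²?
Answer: -16203061420/5834599441 ≈ -2.7771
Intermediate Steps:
z = 13689 (z = (-55 - 62)² = (-117)² = 13689)
-37842/((-17271/15665 + (-75 + 75*((30 - 15)/(38 - 1*(-44))))) + z) = -37842/((-17271/15665 + (-75 + 75*((30 - 15)/(38 - 1*(-44))))) + 13689) = -37842/((-17271*1/15665 + (-75 + 75*(15/(38 + 44)))) + 13689) = -37842/((-17271/15665 + (-75 + 75*(15/82))) + 13689) = -37842/((-17271/15665 + (-75 + 1125/82)) + 13689) = -37842/((-17271/15665 - 5025/82) + 13689) = -37842/(-80132847/1284530 + 13689) = -37842/17503798323/1284530 = -37842*1284530/17503798323 = -16203061420/5834599441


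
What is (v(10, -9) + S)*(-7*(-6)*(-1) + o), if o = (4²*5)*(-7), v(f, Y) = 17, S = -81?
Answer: 38528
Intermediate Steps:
o = -560 (o = (16*5)*(-7) = 80*(-7) = -560)
(v(10, -9) + S)*(-7*(-6)*(-1) + o) = (17 - 81)*(-7*(-6)*(-1) - 560) = -64*(42*(-1) - 560) = -64*(-42 - 560) = -64*(-602) = 38528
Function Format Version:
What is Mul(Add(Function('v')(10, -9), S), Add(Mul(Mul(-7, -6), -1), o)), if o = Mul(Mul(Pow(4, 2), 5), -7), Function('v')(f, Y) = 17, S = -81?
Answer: 38528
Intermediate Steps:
o = -560 (o = Mul(Mul(16, 5), -7) = Mul(80, -7) = -560)
Mul(Add(Function('v')(10, -9), S), Add(Mul(Mul(-7, -6), -1), o)) = Mul(Add(17, -81), Add(Mul(Mul(-7, -6), -1), -560)) = Mul(-64, Add(Mul(42, -1), -560)) = Mul(-64, Add(-42, -560)) = Mul(-64, -602) = 38528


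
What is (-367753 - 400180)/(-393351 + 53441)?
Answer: 767933/339910 ≈ 2.2592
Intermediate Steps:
(-367753 - 400180)/(-393351 + 53441) = -767933/(-339910) = -767933*(-1/339910) = 767933/339910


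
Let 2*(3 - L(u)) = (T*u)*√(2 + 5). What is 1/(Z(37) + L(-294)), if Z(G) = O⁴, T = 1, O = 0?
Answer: -1/50418 + 49*√7/50418 ≈ 0.0025515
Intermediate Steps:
L(u) = 3 - u*√7/2 (L(u) = 3 - 1*u*√(2 + 5)/2 = 3 - u*√7/2)
Z(G) = 0 (Z(G) = 0⁴ = 0)
1/(Z(37) + L(-294)) = 1/(0 + (3 - ½*(-294)*√7)) = 1/(0 + (3 + 147*√7)) = 1/(3 + 147*√7)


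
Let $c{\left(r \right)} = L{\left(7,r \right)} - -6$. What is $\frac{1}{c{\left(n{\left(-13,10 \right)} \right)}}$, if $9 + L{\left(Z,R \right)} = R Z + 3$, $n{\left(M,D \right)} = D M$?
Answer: $- \frac{1}{910} \approx -0.0010989$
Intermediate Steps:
$L{\left(Z,R \right)} = -6 + R Z$ ($L{\left(Z,R \right)} = -9 + \left(R Z + 3\right) = -9 + \left(3 + R Z\right) = -6 + R Z$)
$c{\left(r \right)} = 7 r$ ($c{\left(r \right)} = \left(-6 + r 7\right) - -6 = \left(-6 + 7 r\right) + 6 = 7 r$)
$\frac{1}{c{\left(n{\left(-13,10 \right)} \right)}} = \frac{1}{7 \cdot 10 \left(-13\right)} = \frac{1}{7 \left(-130\right)} = \frac{1}{-910} = - \frac{1}{910}$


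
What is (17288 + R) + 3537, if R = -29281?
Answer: -8456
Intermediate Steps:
(17288 + R) + 3537 = (17288 - 29281) + 3537 = -11993 + 3537 = -8456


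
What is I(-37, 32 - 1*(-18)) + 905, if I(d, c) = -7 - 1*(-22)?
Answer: 920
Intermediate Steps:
I(d, c) = 15 (I(d, c) = -7 + 22 = 15)
I(-37, 32 - 1*(-18)) + 905 = 15 + 905 = 920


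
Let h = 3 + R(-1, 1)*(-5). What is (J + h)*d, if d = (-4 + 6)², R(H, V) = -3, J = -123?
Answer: -420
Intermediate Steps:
d = 4 (d = 2² = 4)
h = 18 (h = 3 - 3*(-5) = 3 + 15 = 18)
(J + h)*d = (-123 + 18)*4 = -105*4 = -420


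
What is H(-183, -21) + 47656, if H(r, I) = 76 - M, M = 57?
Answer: 47675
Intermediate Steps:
H(r, I) = 19 (H(r, I) = 76 - 1*57 = 76 - 57 = 19)
H(-183, -21) + 47656 = 19 + 47656 = 47675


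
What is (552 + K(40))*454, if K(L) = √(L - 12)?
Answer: 250608 + 908*√7 ≈ 2.5301e+5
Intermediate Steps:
K(L) = √(-12 + L)
(552 + K(40))*454 = (552 + √(-12 + 40))*454 = (552 + √28)*454 = (552 + 2*√7)*454 = 250608 + 908*√7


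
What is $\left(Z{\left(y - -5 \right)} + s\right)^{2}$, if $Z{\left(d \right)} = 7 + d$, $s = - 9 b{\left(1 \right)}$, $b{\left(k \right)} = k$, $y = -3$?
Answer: $0$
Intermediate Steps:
$s = -9$ ($s = \left(-9\right) 1 = -9$)
$\left(Z{\left(y - -5 \right)} + s\right)^{2} = \left(\left(7 - -2\right) - 9\right)^{2} = \left(\left(7 + \left(-3 + 5\right)\right) - 9\right)^{2} = \left(\left(7 + 2\right) - 9\right)^{2} = \left(9 - 9\right)^{2} = 0^{2} = 0$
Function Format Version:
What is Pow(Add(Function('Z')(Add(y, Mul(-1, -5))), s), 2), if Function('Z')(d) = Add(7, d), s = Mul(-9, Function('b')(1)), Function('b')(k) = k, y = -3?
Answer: 0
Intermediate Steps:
s = -9 (s = Mul(-9, 1) = -9)
Pow(Add(Function('Z')(Add(y, Mul(-1, -5))), s), 2) = Pow(Add(Add(7, Add(-3, Mul(-1, -5))), -9), 2) = Pow(Add(Add(7, Add(-3, 5)), -9), 2) = Pow(Add(Add(7, 2), -9), 2) = Pow(Add(9, -9), 2) = Pow(0, 2) = 0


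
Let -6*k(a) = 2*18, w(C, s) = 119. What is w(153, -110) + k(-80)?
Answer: 113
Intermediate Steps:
k(a) = -6 (k(a) = -18/3 = -1/6*36 = -6)
w(153, -110) + k(-80) = 119 - 6 = 113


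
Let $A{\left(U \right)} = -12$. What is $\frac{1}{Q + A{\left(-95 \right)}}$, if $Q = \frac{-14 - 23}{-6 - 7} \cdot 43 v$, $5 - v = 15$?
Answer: $- \frac{13}{16066} \approx -0.00080916$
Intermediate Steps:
$v = -10$ ($v = 5 - 15 = -10$)
$Q = - \frac{15910}{13}$ ($Q = \frac{-14 - 23}{-6 - 7} \cdot 43 \left(-10\right) = - \frac{37}{-13} \cdot 43 \left(-10\right) = \left(-37\right) \left(- \frac{1}{13}\right) 43 \left(-10\right) = \frac{37}{13} \cdot 43 \left(-10\right) = \frac{1591}{13} \left(-10\right) = - \frac{15910}{13} \approx -1223.8$)
$\frac{1}{Q + A{\left(-95 \right)}} = \frac{1}{- \frac{15910}{13} - 12} = \frac{1}{- \frac{16066}{13}} = - \frac{13}{16066}$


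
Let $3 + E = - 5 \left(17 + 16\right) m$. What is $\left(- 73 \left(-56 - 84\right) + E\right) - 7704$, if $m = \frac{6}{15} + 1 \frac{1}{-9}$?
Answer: $\frac{7396}{3} \approx 2465.3$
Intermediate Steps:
$m = \frac{13}{45}$ ($m = 6 \cdot \frac{1}{15} + 1 \left(- \frac{1}{9}\right) = \frac{2}{5} - \frac{1}{9} = \frac{13}{45} \approx 0.28889$)
$E = - \frac{152}{3}$ ($E = -3 + - 5 \left(17 + 16\right) \frac{13}{45} = -3 + \left(-5\right) 33 \cdot \frac{13}{45} = -3 - \frac{143}{3} = - \frac{152}{3} \approx -50.667$)
$\left(- 73 \left(-56 - 84\right) + E\right) - 7704 = \left(- 73 \left(-56 - 84\right) - \frac{152}{3}\right) - 7704 = \left(\left(-73\right) \left(-140\right) - \frac{152}{3}\right) - 7704 = \left(10220 - \frac{152}{3}\right) - 7704 = \frac{30508}{3} - 7704 = \frac{7396}{3}$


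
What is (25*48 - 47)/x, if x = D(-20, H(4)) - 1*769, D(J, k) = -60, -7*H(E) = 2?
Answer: -1153/829 ≈ -1.3908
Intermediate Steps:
H(E) = -2/7 (H(E) = -⅐*2 = -2/7)
x = -829 (x = -60 - 1*769 = -60 - 769 = -829)
(25*48 - 47)/x = (25*48 - 47)/(-829) = (1200 - 47)*(-1/829) = 1153*(-1/829) = -1153/829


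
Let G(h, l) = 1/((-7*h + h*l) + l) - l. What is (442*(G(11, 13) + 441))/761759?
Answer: 14945346/60178961 ≈ 0.24835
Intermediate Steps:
G(h, l) = 1/(l - 7*h + h*l) - l
(442*(G(11, 13) + 441))/761759 = (442*((1 - 1*13**2 - 1*11*13**2 + 7*11*13)/(13 - 7*11 + 11*13) + 441))/761759 = (442*((1 - 1*169 - 1*11*169 + 1001)/(13 - 77 + 143) + 441))*(1/761759) = (442*((1 - 169 - 1859 + 1001)/79 + 441))*(1/761759) = (442*((1/79)*(-1026) + 441))*(1/761759) = (442*(-1026/79 + 441))*(1/761759) = (442*(33813/79))*(1/761759) = (14945346/79)*(1/761759) = 14945346/60178961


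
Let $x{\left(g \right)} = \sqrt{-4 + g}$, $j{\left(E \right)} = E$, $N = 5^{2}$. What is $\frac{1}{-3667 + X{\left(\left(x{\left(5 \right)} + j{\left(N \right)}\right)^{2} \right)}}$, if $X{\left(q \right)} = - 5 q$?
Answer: $- \frac{1}{7047} \approx -0.0001419$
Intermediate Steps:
$N = 25$
$\frac{1}{-3667 + X{\left(\left(x{\left(5 \right)} + j{\left(N \right)}\right)^{2} \right)}} = \frac{1}{-3667 - 5 \left(\sqrt{-4 + 5} + 25\right)^{2}} = \frac{1}{-3667 - 5 \left(\sqrt{1} + 25\right)^{2}} = \frac{1}{-3667 - 5 \left(1 + 25\right)^{2}} = \frac{1}{-3667 - 5 \cdot 26^{2}} = \frac{1}{-3667 - 3380} = \frac{1}{-7047} = - \frac{1}{7047}$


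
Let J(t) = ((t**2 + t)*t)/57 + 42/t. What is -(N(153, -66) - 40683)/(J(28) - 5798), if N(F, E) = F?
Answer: -4620420/615329 ≈ -7.5089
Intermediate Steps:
J(t) = 42/t + t*(t + t**2)/57 (J(t) = ((t + t**2)*t)*(1/57) + 42/t = (t*(t + t**2))*(1/57) + 42/t = t*(t + t**2)/57 + 42/t = 42/t + t*(t + t**2)/57)
-(N(153, -66) - 40683)/(J(28) - 5798) = -(153 - 40683)/((1/57)*(2394 + 28**3*(1 + 28))/28 - 5798) = -(-40530)/((1/57)*(1/28)*(2394 + 21952*29) - 5798) = -(-40530)/((1/57)*(1/28)*(2394 + 636608) - 5798) = -(-40530)/((1/57)*(1/28)*639002 - 5798) = -(-40530)/(45643/114 - 5798) = -(-40530)/(-615329/114) = -(-40530)*(-114)/615329 = -1*4620420/615329 = -4620420/615329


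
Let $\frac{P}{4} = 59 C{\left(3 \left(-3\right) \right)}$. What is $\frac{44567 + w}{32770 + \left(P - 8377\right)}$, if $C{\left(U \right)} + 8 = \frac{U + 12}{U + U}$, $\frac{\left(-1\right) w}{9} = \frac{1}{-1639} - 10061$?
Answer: $\frac{664365399}{110463683} \approx 6.0143$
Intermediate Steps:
$w = \frac{148409820}{1639}$ ($w = - 9 \left(\frac{1}{-1639} - 10061\right) = - 9 \left(- \frac{1}{1639} - 10061\right) = \left(-9\right) \left(- \frac{16489980}{1639}\right) = \frac{148409820}{1639} \approx 90549.0$)
$C{\left(U \right)} = -8 + \frac{12 + U}{2 U}$ ($C{\left(U \right)} = -8 + \frac{U + 12}{U + U} = -8 + \frac{12 + U}{2 U}$)
$P = - \frac{5782}{3}$ ($P = 4 \cdot 59 \left(- \frac{15}{2} + \frac{6}{3 \left(-3\right)}\right) = 4 \cdot 59 \left(- \frac{15}{2} + \frac{6}{-9}\right) = 4 \cdot 59 \left(- \frac{15}{2} + 6 \left(- \frac{1}{9}\right)\right) = 4 \cdot 59 \left(- \frac{15}{2} - \frac{2}{3}\right) = 4 \cdot 59 \left(- \frac{49}{6}\right) = 4 \left(- \frac{2891}{6}\right) = - \frac{5782}{3} \approx -1927.3$)
$\frac{44567 + w}{32770 + \left(P - 8377\right)} = \frac{44567 + \frac{148409820}{1639}}{32770 - \frac{30913}{3}} = \frac{221455133}{1639 \left(32770 - \frac{30913}{3}\right)} = \frac{221455133}{1639 \cdot \frac{67397}{3}} = \frac{221455133}{1639} \cdot \frac{3}{67397} = \frac{664365399}{110463683}$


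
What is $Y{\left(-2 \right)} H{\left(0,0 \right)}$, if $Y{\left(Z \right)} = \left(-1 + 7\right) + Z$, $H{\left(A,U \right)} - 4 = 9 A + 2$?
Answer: $24$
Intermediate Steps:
$H{\left(A,U \right)} = 6 + 9 A$ ($H{\left(A,U \right)} = 4 + \left(9 A + 2\right) = 4 + \left(2 + 9 A\right) = 6 + 9 A$)
$Y{\left(Z \right)} = 6 + Z$
$Y{\left(-2 \right)} H{\left(0,0 \right)} = \left(6 - 2\right) \left(6 + 9 \cdot 0\right) = 4 \left(6 + 0\right) = 4 \cdot 6 = 24$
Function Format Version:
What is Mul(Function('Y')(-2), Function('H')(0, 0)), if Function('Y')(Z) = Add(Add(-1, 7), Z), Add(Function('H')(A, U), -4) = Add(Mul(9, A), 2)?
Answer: 24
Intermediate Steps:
Function('H')(A, U) = Add(6, Mul(9, A)) (Function('H')(A, U) = Add(4, Add(Mul(9, A), 2)) = Add(4, Add(2, Mul(9, A))) = Add(6, Mul(9, A)))
Function('Y')(Z) = Add(6, Z)
Mul(Function('Y')(-2), Function('H')(0, 0)) = Mul(Add(6, -2), Add(6, Mul(9, 0))) = Mul(4, Add(6, 0)) = Mul(4, 6) = 24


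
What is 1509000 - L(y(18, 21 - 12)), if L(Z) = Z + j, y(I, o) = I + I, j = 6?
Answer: 1508958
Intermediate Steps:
y(I, o) = 2*I
L(Z) = 6 + Z (L(Z) = Z + 6 = 6 + Z)
1509000 - L(y(18, 21 - 12)) = 1509000 - (6 + 2*18) = 1509000 - (6 + 36) = 1509000 - 1*42 = 1509000 - 42 = 1508958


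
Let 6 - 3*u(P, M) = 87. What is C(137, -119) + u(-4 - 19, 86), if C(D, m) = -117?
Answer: -144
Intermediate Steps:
u(P, M) = -27 (u(P, M) = 2 - ⅓*87 = 2 - 29 = -27)
C(137, -119) + u(-4 - 19, 86) = -117 - 27 = -144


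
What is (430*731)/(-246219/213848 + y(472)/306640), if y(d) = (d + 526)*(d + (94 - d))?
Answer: -1288249103863600/3464942849 ≈ -3.7180e+5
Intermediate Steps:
y(d) = 49444 + 94*d (y(d) = (526 + d)*94 = 49444 + 94*d)
(430*731)/(-246219/213848 + y(472)/306640) = (430*731)/(-246219/213848 + (49444 + 94*472)/306640) = 314330/(-246219*1/213848 + (49444 + 44368)*(1/306640)) = 314330/(-246219/213848 + 93812*(1/306640)) = 314330/(-246219/213848 + 23453/76660) = 314330/(-3464942849/4098396920) = 314330*(-4098396920/3464942849) = -1288249103863600/3464942849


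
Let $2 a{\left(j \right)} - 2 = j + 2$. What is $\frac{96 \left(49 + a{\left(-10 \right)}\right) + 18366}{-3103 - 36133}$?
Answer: $- \frac{11391}{19618} \approx -0.58064$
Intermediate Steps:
$a{\left(j \right)} = 2 + \frac{j}{2}$ ($a{\left(j \right)} = 1 + \frac{j + 2}{2} = 1 + \frac{2 + j}{2} = 1 + \left(1 + \frac{j}{2}\right) = 2 + \frac{j}{2}$)
$\frac{96 \left(49 + a{\left(-10 \right)}\right) + 18366}{-3103 - 36133} = \frac{96 \left(49 + \left(2 + \frac{1}{2} \left(-10\right)\right)\right) + 18366}{-3103 - 36133} = \frac{96 \left(49 + \left(2 - 5\right)\right) + 18366}{-39236} = \left(96 \left(49 - 3\right) + 18366\right) \left(- \frac{1}{39236}\right) = \left(96 \cdot 46 + 18366\right) \left(- \frac{1}{39236}\right) = \left(4416 + 18366\right) \left(- \frac{1}{39236}\right) = 22782 \left(- \frac{1}{39236}\right) = - \frac{11391}{19618}$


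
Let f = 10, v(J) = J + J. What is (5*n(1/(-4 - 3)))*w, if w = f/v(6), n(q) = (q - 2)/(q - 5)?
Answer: 125/72 ≈ 1.7361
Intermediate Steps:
v(J) = 2*J
n(q) = (-2 + q)/(-5 + q)
w = ⅚ (w = 10/((2*6)) = 10/12 = 10*(1/12) = ⅚ ≈ 0.83333)
(5*n(1/(-4 - 3)))*w = (5*((-2 + 1/(-4 - 3))/(-5 + 1/(-4 - 3))))*(⅚) = (5*((-2 + 1/(-7))/(-5 + 1/(-7))))*(⅚) = (5*((-2 - ⅐)/(-5 - ⅐)))*(⅚) = (5*(-15/7/(-36/7)))*(⅚) = (5*(-7/36*(-15/7)))*(⅚) = (5*(5/12))*(⅚) = (25/12)*(⅚) = 125/72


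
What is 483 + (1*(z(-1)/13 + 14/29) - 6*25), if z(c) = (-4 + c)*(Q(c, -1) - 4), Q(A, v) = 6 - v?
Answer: 125288/377 ≈ 332.33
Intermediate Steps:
z(c) = -12 + 3*c (z(c) = (-4 + c)*((6 - 1*(-1)) - 4) = (-4 + c)*((6 + 1) - 4) = (-4 + c)*(7 - 4) = (-4 + c)*3 = -12 + 3*c)
483 + (1*(z(-1)/13 + 14/29) - 6*25) = 483 + (1*((-12 + 3*(-1))/13 + 14/29) - 6*25) = 483 + (1*((-12 - 3)*(1/13) + 14*(1/29)) - 1*150) = 483 + (1*(-15*1/13 + 14/29) - 150) = 483 + (1*(-15/13 + 14/29) - 150) = 483 + (1*(-253/377) - 150) = 483 + (-253/377 - 150) = 483 - 56803/377 = 125288/377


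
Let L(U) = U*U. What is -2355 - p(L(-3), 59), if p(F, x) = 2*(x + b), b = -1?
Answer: -2471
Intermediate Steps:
L(U) = U**2
p(F, x) = -2 + 2*x (p(F, x) = 2*(x - 1) = 2*(-1 + x) = -2 + 2*x)
-2355 - p(L(-3), 59) = -2355 - (-2 + 2*59) = -2355 - (-2 + 118) = -2355 - 1*116 = -2355 - 116 = -2471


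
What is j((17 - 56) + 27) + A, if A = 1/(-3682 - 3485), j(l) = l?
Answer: -86005/7167 ≈ -12.000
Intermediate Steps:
A = -1/7167 (A = 1/(-7167) = -1/7167 ≈ -0.00013953)
j((17 - 56) + 27) + A = ((17 - 56) + 27) - 1/7167 = (-39 + 27) - 1/7167 = -12 - 1/7167 = -86005/7167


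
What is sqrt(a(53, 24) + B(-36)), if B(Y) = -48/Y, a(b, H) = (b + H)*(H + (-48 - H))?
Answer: 2*I*sqrt(8313)/3 ≈ 60.784*I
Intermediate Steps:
a(b, H) = -48*H - 48*b (a(b, H) = (H + b)*(-48) = -48*H - 48*b)
sqrt(a(53, 24) + B(-36)) = sqrt((-48*24 - 48*53) - 48/(-36)) = sqrt((-1152 - 2544) - 48*(-1/36)) = sqrt(-3696 + 4/3) = sqrt(-11084/3) = 2*I*sqrt(8313)/3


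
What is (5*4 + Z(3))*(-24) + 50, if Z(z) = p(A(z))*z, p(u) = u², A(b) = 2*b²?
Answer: -23758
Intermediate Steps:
Z(z) = 4*z⁵ (Z(z) = (2*z²)²*z = (4*z⁴)*z = 4*z⁵)
(5*4 + Z(3))*(-24) + 50 = (5*4 + 4*3⁵)*(-24) + 50 = (20 + 4*243)*(-24) + 50 = (20 + 972)*(-24) + 50 = 992*(-24) + 50 = -23808 + 50 = -23758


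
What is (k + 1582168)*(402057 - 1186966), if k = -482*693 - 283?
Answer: -979455759831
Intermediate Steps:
k = -334309 (k = -334026 - 283 = -334309)
(k + 1582168)*(402057 - 1186966) = (-334309 + 1582168)*(402057 - 1186966) = 1247859*(-784909) = -979455759831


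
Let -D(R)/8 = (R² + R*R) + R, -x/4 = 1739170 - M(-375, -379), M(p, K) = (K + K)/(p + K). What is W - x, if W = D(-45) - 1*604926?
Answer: 2382530662/377 ≈ 6.3197e+6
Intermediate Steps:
M(p, K) = 2*K/(K + p) (M(p, K) = (2*K)/(K + p) = 2*K/(K + p))
x = -2622666844/377 (x = -4*(1739170 - 2*(-379)/(-379 - 375)) = -4*(1739170 - 2*(-379)/(-754)) = -4*(1739170 - 2*(-379)*(-1)/754) = -4*(1739170 - 1*379/377) = -4*(1739170 - 379/377) = -4*655666711/377 = -2622666844/377 ≈ -6.9567e+6)
D(R) = -16*R² - 8*R (D(R) = -8*((R² + R*R) + R) = -8*((R² + R²) + R) = -8*(2*R² + R) = -8*(R + 2*R²) = -16*R² - 8*R)
W = -636966 (W = -8*(-45)*(1 + 2*(-45)) - 1*604926 = -8*(-45)*(1 - 90) - 604926 = -8*(-45)*(-89) - 604926 = -32040 - 604926 = -636966)
W - x = -636966 - 1*(-2622666844/377) = -636966 + 2622666844/377 = 2382530662/377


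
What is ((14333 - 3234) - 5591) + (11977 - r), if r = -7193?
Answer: 24678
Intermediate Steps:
((14333 - 3234) - 5591) + (11977 - r) = ((14333 - 3234) - 5591) + (11977 - 1*(-7193)) = (11099 - 5591) + (11977 + 7193) = 5508 + 19170 = 24678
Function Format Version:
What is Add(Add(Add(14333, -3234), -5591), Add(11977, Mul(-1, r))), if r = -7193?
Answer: 24678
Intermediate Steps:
Add(Add(Add(14333, -3234), -5591), Add(11977, Mul(-1, r))) = Add(Add(Add(14333, -3234), -5591), Add(11977, Mul(-1, -7193))) = Add(Add(11099, -5591), Add(11977, 7193)) = Add(5508, 19170) = 24678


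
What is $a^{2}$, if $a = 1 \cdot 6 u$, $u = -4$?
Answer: $576$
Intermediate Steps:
$a = -24$ ($a = 1 \cdot 6 \left(-4\right) = 6 \left(-4\right) = -24$)
$a^{2} = \left(-24\right)^{2} = 576$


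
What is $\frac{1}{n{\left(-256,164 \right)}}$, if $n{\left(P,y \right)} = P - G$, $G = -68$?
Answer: $- \frac{1}{188} \approx -0.0053191$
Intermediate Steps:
$n{\left(P,y \right)} = 68 + P$ ($n{\left(P,y \right)} = P - -68 = P + 68 = 68 + P$)
$\frac{1}{n{\left(-256,164 \right)}} = \frac{1}{68 - 256} = \frac{1}{-188} = - \frac{1}{188}$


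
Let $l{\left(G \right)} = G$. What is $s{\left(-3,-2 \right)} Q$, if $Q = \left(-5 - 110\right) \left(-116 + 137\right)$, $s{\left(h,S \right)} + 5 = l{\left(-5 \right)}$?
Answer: $24150$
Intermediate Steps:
$s{\left(h,S \right)} = -10$ ($s{\left(h,S \right)} = -5 - 5 = -10$)
$Q = -2415$ ($Q = \left(-115\right) 21 = -2415$)
$s{\left(-3,-2 \right)} Q = \left(-10\right) \left(-2415\right) = 24150$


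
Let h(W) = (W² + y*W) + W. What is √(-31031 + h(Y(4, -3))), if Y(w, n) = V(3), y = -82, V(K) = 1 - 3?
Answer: I*√30865 ≈ 175.68*I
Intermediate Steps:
V(K) = -2
Y(w, n) = -2
h(W) = W² - 81*W (h(W) = (W² - 82*W) + W = W² - 81*W)
√(-31031 + h(Y(4, -3))) = √(-31031 - 2*(-81 - 2)) = √(-31031 - 2*(-83)) = √(-31031 + 166) = √(-30865) = I*√30865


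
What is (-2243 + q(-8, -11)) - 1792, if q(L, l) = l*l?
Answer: -3914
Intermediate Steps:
q(L, l) = l**2
(-2243 + q(-8, -11)) - 1792 = (-2243 + (-11)**2) - 1792 = (-2243 + 121) - 1792 = -2122 - 1792 = -3914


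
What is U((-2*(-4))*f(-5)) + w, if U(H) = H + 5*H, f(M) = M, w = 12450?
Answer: 12210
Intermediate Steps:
U(H) = 6*H
U((-2*(-4))*f(-5)) + w = 6*(-2*(-4)*(-5)) + 12450 = 6*(8*(-5)) + 12450 = 6*(-40) + 12450 = -240 + 12450 = 12210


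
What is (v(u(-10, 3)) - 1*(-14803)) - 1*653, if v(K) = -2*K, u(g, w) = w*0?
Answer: 14150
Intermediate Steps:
u(g, w) = 0
(v(u(-10, 3)) - 1*(-14803)) - 1*653 = (-2*0 - 1*(-14803)) - 1*653 = (0 + 14803) - 653 = 14803 - 653 = 14150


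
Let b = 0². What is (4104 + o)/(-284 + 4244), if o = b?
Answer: 57/55 ≈ 1.0364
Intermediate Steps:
b = 0
o = 0
(4104 + o)/(-284 + 4244) = (4104 + 0)/(-284 + 4244) = 4104/3960 = 4104*(1/3960) = 57/55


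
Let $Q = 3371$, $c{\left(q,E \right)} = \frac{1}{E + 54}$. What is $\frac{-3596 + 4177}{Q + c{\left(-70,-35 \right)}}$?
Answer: $\frac{1577}{9150} \approx 0.17235$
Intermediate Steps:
$c{\left(q,E \right)} = \frac{1}{54 + E}$
$\frac{-3596 + 4177}{Q + c{\left(-70,-35 \right)}} = \frac{-3596 + 4177}{3371 + \frac{1}{54 - 35}} = \frac{581}{3371 + \frac{1}{19}} = \frac{581}{\frac{64050}{19}} = 581 \cdot \frac{19}{64050} = \frac{1577}{9150}$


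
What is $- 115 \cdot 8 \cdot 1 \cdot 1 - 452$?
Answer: $-1372$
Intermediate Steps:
$- 115 \cdot 8 \cdot 1 \cdot 1 - 452 = - 115 \cdot 8 \cdot 1 - 452 = \left(-115\right) 8 - 452 = -920 - 452 = -1372$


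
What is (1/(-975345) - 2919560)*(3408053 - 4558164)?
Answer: 3275031066616700311/975345 ≈ 3.3578e+12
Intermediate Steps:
(1/(-975345) - 2919560)*(3408053 - 4558164) = (-1/975345 - 2919560)*(-1150111) = -2847578248201/975345*(-1150111) = 3275031066616700311/975345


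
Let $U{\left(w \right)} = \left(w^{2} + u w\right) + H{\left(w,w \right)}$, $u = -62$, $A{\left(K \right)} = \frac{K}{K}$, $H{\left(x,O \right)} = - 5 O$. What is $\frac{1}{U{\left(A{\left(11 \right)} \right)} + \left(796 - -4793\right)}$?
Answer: $\frac{1}{5523} \approx 0.00018106$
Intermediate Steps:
$A{\left(K \right)} = 1$
$U{\left(w \right)} = w^{2} - 67 w$ ($U{\left(w \right)} = \left(w^{2} - 62 w\right) - 5 w = w^{2} - 67 w$)
$\frac{1}{U{\left(A{\left(11 \right)} \right)} + \left(796 - -4793\right)} = \frac{1}{1 \left(-67 + 1\right) + \left(796 - -4793\right)} = \frac{1}{1 \left(-66\right) + \left(796 + 4793\right)} = \frac{1}{-66 + 5589} = \frac{1}{5523}$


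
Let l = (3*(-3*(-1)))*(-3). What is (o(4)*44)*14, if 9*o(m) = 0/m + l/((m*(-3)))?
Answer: 154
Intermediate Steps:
l = -27 (l = (3*3)*(-3) = 9*(-3) = -27)
o(m) = 1/m (o(m) = (0/m - 27*(-1/(3*m)))/9 = (0 - 27*(-1/(3*m)))/9 = (0 - (-9)/m)/9 = (0 + 9/m)/9 = (9/m)/9 = 1/m)
(o(4)*44)*14 = (44/4)*14 = ((1/4)*44)*14 = 11*14 = 154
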